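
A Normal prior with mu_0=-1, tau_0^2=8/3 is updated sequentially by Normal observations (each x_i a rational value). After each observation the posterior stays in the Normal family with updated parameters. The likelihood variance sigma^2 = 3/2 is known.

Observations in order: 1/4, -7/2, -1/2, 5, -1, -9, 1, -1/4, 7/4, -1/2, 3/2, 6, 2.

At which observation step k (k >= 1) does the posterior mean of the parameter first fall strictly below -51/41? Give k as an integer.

obs 1: x=1/4 → posterior Normal(-1/5, 24/25)
obs 2: x=-7/2 → posterior Normal(-61/41, 24/41)
obs 3: x=-1/2 → posterior Normal(-23/19, 8/19)
obs 4: x=5 → posterior Normal(11/73, 24/73)
obs 5: x=-1 → posterior Normal(-5/89, 24/89)
obs 6: x=-9 → posterior Normal(-149/105, 8/35)
obs 7: x=1 → posterior Normal(-133/121, 24/121)
obs 8: x=-1/4 → posterior Normal(-1, 24/137)
obs 9: x=7/4 → posterior Normal(-109/153, 8/51)
obs 10: x=-1/2 → posterior Normal(-9/13, 24/169)
obs 11: x=3/2 → posterior Normal(-93/185, 24/185)
obs 12: x=6 → posterior Normal(1/67, 8/67)
obs 13: x=2 → posterior Normal(5/31, 24/217)

k = 2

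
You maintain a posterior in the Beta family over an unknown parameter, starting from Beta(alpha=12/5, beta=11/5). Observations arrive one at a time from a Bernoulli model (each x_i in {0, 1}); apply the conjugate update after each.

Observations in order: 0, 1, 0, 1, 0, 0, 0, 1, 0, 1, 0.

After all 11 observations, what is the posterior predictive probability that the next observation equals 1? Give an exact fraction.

16/39

obs 1: x=0 → posterior Beta(12/5, 16/5)
obs 2: x=1 → posterior Beta(17/5, 16/5)
obs 3: x=0 → posterior Beta(17/5, 21/5)
obs 4: x=1 → posterior Beta(22/5, 21/5)
obs 5: x=0 → posterior Beta(22/5, 26/5)
obs 6: x=0 → posterior Beta(22/5, 31/5)
obs 7: x=0 → posterior Beta(22/5, 36/5)
obs 8: x=1 → posterior Beta(27/5, 36/5)
obs 9: x=0 → posterior Beta(27/5, 41/5)
obs 10: x=1 → posterior Beta(32/5, 41/5)
obs 11: x=0 → posterior Beta(32/5, 46/5)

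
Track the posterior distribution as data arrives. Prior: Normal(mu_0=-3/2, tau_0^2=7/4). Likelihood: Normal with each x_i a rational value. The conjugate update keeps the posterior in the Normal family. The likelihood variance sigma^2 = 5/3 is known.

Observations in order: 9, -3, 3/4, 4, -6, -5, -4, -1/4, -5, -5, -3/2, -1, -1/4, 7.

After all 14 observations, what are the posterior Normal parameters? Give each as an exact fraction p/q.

mu_0=-981/1256, tau_0^2=35/314

obs 1: x=9 → posterior Normal(159/41, 35/41)
obs 2: x=-3 → posterior Normal(48/31, 35/62)
obs 3: x=3/4 → posterior Normal(447/332, 35/83)
obs 4: x=4 → posterior Normal(783/416, 35/104)
obs 5: x=-6 → posterior Normal(279/500, 7/25)
obs 6: x=-5 → posterior Normal(-141/584, 35/146)
obs 7: x=-4 → posterior Normal(-477/668, 35/167)
obs 8: x=-1/4 → posterior Normal(-249/376, 35/188)
obs 9: x=-5 → posterior Normal(-459/418, 35/209)
obs 10: x=-5 → posterior Normal(-669/460, 7/46)
obs 11: x=-3/2 → posterior Normal(-366/251, 35/251)
obs 12: x=-1 → posterior Normal(-387/272, 35/272)
obs 13: x=-1/4 → posterior Normal(-1569/1172, 35/293)
obs 14: x=7 → posterior Normal(-981/1256, 35/314)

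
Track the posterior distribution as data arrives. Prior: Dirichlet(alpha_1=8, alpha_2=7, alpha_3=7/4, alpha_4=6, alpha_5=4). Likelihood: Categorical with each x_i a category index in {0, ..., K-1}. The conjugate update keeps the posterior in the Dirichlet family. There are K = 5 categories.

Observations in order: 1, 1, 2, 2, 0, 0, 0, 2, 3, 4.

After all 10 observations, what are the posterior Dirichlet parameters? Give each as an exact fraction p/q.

alpha_1=11, alpha_2=9, alpha_3=19/4, alpha_4=7, alpha_5=5

obs 1: x=1 → posterior Dirichlet(8, 8, 7/4, 6, 4)
obs 2: x=1 → posterior Dirichlet(8, 9, 7/4, 6, 4)
obs 3: x=2 → posterior Dirichlet(8, 9, 11/4, 6, 4)
obs 4: x=2 → posterior Dirichlet(8, 9, 15/4, 6, 4)
obs 5: x=0 → posterior Dirichlet(9, 9, 15/4, 6, 4)
obs 6: x=0 → posterior Dirichlet(10, 9, 15/4, 6, 4)
obs 7: x=0 → posterior Dirichlet(11, 9, 15/4, 6, 4)
obs 8: x=2 → posterior Dirichlet(11, 9, 19/4, 6, 4)
obs 9: x=3 → posterior Dirichlet(11, 9, 19/4, 7, 4)
obs 10: x=4 → posterior Dirichlet(11, 9, 19/4, 7, 5)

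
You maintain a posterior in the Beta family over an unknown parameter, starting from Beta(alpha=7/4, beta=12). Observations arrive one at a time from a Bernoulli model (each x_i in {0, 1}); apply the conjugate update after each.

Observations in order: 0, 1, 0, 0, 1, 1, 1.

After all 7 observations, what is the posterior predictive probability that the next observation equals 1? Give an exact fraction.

obs 1: x=0 → posterior Beta(7/4, 13)
obs 2: x=1 → posterior Beta(11/4, 13)
obs 3: x=0 → posterior Beta(11/4, 14)
obs 4: x=0 → posterior Beta(11/4, 15)
obs 5: x=1 → posterior Beta(15/4, 15)
obs 6: x=1 → posterior Beta(19/4, 15)
obs 7: x=1 → posterior Beta(23/4, 15)

23/83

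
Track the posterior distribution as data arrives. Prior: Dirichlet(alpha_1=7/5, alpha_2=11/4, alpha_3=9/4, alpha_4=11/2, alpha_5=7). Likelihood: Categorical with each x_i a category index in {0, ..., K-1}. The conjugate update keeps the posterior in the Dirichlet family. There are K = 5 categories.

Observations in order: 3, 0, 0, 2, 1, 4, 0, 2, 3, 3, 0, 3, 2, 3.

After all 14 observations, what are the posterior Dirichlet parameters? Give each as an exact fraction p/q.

alpha_1=27/5, alpha_2=15/4, alpha_3=21/4, alpha_4=21/2, alpha_5=8

obs 1: x=3 → posterior Dirichlet(7/5, 11/4, 9/4, 13/2, 7)
obs 2: x=0 → posterior Dirichlet(12/5, 11/4, 9/4, 13/2, 7)
obs 3: x=0 → posterior Dirichlet(17/5, 11/4, 9/4, 13/2, 7)
obs 4: x=2 → posterior Dirichlet(17/5, 11/4, 13/4, 13/2, 7)
obs 5: x=1 → posterior Dirichlet(17/5, 15/4, 13/4, 13/2, 7)
obs 6: x=4 → posterior Dirichlet(17/5, 15/4, 13/4, 13/2, 8)
obs 7: x=0 → posterior Dirichlet(22/5, 15/4, 13/4, 13/2, 8)
obs 8: x=2 → posterior Dirichlet(22/5, 15/4, 17/4, 13/2, 8)
obs 9: x=3 → posterior Dirichlet(22/5, 15/4, 17/4, 15/2, 8)
obs 10: x=3 → posterior Dirichlet(22/5, 15/4, 17/4, 17/2, 8)
obs 11: x=0 → posterior Dirichlet(27/5, 15/4, 17/4, 17/2, 8)
obs 12: x=3 → posterior Dirichlet(27/5, 15/4, 17/4, 19/2, 8)
obs 13: x=2 → posterior Dirichlet(27/5, 15/4, 21/4, 19/2, 8)
obs 14: x=3 → posterior Dirichlet(27/5, 15/4, 21/4, 21/2, 8)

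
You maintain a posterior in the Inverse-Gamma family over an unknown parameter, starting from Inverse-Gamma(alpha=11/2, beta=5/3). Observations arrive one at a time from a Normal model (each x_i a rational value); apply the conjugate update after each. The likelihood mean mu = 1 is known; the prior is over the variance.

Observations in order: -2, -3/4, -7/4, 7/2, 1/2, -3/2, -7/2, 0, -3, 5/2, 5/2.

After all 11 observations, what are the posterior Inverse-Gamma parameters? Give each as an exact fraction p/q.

alpha=11, beta=1859/48

obs 1: x=-2 → posterior Inverse-Gamma(6, 37/6)
obs 2: x=-3/4 → posterior Inverse-Gamma(13/2, 739/96)
obs 3: x=-7/4 → posterior Inverse-Gamma(7, 551/48)
obs 4: x=7/2 → posterior Inverse-Gamma(15/2, 701/48)
obs 5: x=1/2 → posterior Inverse-Gamma(8, 707/48)
obs 6: x=-3/2 → posterior Inverse-Gamma(17/2, 857/48)
obs 7: x=-7/2 → posterior Inverse-Gamma(9, 1343/48)
obs 8: x=0 → posterior Inverse-Gamma(19/2, 1367/48)
obs 9: x=-3 → posterior Inverse-Gamma(10, 1751/48)
obs 10: x=5/2 → posterior Inverse-Gamma(21/2, 1805/48)
obs 11: x=5/2 → posterior Inverse-Gamma(11, 1859/48)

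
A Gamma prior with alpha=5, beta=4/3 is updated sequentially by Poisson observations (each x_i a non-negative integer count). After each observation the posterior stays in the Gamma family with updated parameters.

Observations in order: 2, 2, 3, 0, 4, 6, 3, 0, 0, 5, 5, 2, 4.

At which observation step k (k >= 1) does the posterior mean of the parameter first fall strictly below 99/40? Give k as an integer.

obs 1: x=2 → posterior Gamma(7, 7/3)
obs 2: x=2 → posterior Gamma(9, 10/3)
obs 3: x=3 → posterior Gamma(12, 13/3)
obs 4: x=0 → posterior Gamma(12, 16/3)
obs 5: x=4 → posterior Gamma(16, 19/3)
obs 6: x=6 → posterior Gamma(22, 22/3)
obs 7: x=3 → posterior Gamma(25, 25/3)
obs 8: x=0 → posterior Gamma(25, 28/3)
obs 9: x=0 → posterior Gamma(25, 31/3)
obs 10: x=5 → posterior Gamma(30, 34/3)
obs 11: x=5 → posterior Gamma(35, 37/3)
obs 12: x=2 → posterior Gamma(37, 40/3)
obs 13: x=4 → posterior Gamma(41, 43/3)

k = 4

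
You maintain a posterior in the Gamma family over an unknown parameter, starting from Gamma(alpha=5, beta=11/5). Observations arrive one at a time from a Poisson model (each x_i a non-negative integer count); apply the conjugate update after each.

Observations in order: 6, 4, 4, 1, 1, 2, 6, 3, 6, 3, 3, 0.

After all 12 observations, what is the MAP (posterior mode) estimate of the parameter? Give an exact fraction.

obs 1: x=6 → posterior Gamma(11, 16/5)
obs 2: x=4 → posterior Gamma(15, 21/5)
obs 3: x=4 → posterior Gamma(19, 26/5)
obs 4: x=1 → posterior Gamma(20, 31/5)
obs 5: x=1 → posterior Gamma(21, 36/5)
obs 6: x=2 → posterior Gamma(23, 41/5)
obs 7: x=6 → posterior Gamma(29, 46/5)
obs 8: x=3 → posterior Gamma(32, 51/5)
obs 9: x=6 → posterior Gamma(38, 56/5)
obs 10: x=3 → posterior Gamma(41, 61/5)
obs 11: x=3 → posterior Gamma(44, 66/5)
obs 12: x=0 → posterior Gamma(44, 71/5)

215/71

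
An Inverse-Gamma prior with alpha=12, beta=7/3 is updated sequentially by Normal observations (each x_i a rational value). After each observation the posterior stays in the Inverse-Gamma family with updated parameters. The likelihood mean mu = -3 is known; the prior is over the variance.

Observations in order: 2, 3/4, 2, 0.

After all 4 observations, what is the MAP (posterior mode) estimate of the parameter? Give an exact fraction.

obs 1: x=2 → posterior Inverse-Gamma(25/2, 89/6)
obs 2: x=3/4 → posterior Inverse-Gamma(13, 2099/96)
obs 3: x=2 → posterior Inverse-Gamma(27/2, 3299/96)
obs 4: x=0 → posterior Inverse-Gamma(14, 3731/96)

3731/1440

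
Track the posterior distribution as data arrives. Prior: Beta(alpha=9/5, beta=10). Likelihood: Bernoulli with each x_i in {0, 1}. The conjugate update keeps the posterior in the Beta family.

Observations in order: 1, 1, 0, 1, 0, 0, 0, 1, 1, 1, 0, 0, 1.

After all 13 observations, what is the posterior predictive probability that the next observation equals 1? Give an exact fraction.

11/31

obs 1: x=1 → posterior Beta(14/5, 10)
obs 2: x=1 → posterior Beta(19/5, 10)
obs 3: x=0 → posterior Beta(19/5, 11)
obs 4: x=1 → posterior Beta(24/5, 11)
obs 5: x=0 → posterior Beta(24/5, 12)
obs 6: x=0 → posterior Beta(24/5, 13)
obs 7: x=0 → posterior Beta(24/5, 14)
obs 8: x=1 → posterior Beta(29/5, 14)
obs 9: x=1 → posterior Beta(34/5, 14)
obs 10: x=1 → posterior Beta(39/5, 14)
obs 11: x=0 → posterior Beta(39/5, 15)
obs 12: x=0 → posterior Beta(39/5, 16)
obs 13: x=1 → posterior Beta(44/5, 16)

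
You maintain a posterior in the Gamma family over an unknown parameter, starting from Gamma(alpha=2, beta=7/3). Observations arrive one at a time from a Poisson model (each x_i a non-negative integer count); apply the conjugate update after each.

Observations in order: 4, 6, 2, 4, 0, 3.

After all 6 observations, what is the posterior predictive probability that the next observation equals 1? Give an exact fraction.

2046363078989088535308837890625/9826042755292224841092444454912

obs 1: x=4 → posterior Gamma(6, 10/3)
obs 2: x=6 → posterior Gamma(12, 13/3)
obs 3: x=2 → posterior Gamma(14, 16/3)
obs 4: x=4 → posterior Gamma(18, 19/3)
obs 5: x=0 → posterior Gamma(18, 22/3)
obs 6: x=3 → posterior Gamma(21, 25/3)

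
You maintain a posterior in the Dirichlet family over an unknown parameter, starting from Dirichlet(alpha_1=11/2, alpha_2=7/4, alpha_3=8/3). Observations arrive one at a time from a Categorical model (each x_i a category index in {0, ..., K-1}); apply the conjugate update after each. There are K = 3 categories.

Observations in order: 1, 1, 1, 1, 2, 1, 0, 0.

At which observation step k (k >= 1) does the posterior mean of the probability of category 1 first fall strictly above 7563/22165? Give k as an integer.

obs 1: x=1 → posterior Dirichlet(11/2, 11/4, 8/3)
obs 2: x=1 → posterior Dirichlet(11/2, 15/4, 8/3)
obs 3: x=1 → posterior Dirichlet(11/2, 19/4, 8/3)
obs 4: x=1 → posterior Dirichlet(11/2, 23/4, 8/3)
obs 5: x=2 → posterior Dirichlet(11/2, 23/4, 11/3)
obs 6: x=1 → posterior Dirichlet(11/2, 27/4, 11/3)
obs 7: x=0 → posterior Dirichlet(13/2, 27/4, 11/3)
obs 8: x=0 → posterior Dirichlet(15/2, 27/4, 11/3)

k = 3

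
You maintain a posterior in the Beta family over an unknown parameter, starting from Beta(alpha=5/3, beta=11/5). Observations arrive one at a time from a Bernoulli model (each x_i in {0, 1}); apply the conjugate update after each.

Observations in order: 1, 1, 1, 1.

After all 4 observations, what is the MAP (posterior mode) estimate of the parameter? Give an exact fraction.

35/44

obs 1: x=1 → posterior Beta(8/3, 11/5)
obs 2: x=1 → posterior Beta(11/3, 11/5)
obs 3: x=1 → posterior Beta(14/3, 11/5)
obs 4: x=1 → posterior Beta(17/3, 11/5)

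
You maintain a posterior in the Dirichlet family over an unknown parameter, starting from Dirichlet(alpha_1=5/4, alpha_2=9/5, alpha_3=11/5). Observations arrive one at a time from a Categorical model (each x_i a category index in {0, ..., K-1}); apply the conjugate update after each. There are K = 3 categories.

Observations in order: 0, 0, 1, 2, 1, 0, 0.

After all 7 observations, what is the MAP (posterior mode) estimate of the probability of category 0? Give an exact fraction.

17/37

obs 1: x=0 → posterior Dirichlet(9/4, 9/5, 11/5)
obs 2: x=0 → posterior Dirichlet(13/4, 9/5, 11/5)
obs 3: x=1 → posterior Dirichlet(13/4, 14/5, 11/5)
obs 4: x=2 → posterior Dirichlet(13/4, 14/5, 16/5)
obs 5: x=1 → posterior Dirichlet(13/4, 19/5, 16/5)
obs 6: x=0 → posterior Dirichlet(17/4, 19/5, 16/5)
obs 7: x=0 → posterior Dirichlet(21/4, 19/5, 16/5)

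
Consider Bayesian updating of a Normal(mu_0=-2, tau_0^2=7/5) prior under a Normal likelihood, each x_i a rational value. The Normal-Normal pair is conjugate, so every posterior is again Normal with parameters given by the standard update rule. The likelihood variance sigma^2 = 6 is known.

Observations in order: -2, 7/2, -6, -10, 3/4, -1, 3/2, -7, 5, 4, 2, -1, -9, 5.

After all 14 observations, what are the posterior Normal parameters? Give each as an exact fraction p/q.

obs 1: x=-2 → posterior Normal(-2, 42/37)
obs 2: x=7/2 → posterior Normal(-9/8, 21/22)
obs 3: x=-6 → posterior Normal(-61/34, 14/17)
obs 4: x=-10 → posterior Normal(-323/116, 21/29)
obs 5: x=3/4 → posterior Normal(-125/52, 42/65)
obs 6: x=-1 → posterior Normal(-653/288, 7/12)
obs 7: x=3/2 → posterior Normal(-611/316, 42/79)
obs 8: x=-7 → posterior Normal(-807/344, 21/43)
obs 9: x=5 → posterior Normal(-667/372, 14/31)
obs 10: x=4 → posterior Normal(-111/80, 21/50)
obs 11: x=2 → posterior Normal(-499/428, 42/107)
obs 12: x=-1 → posterior Normal(-527/456, 7/19)
obs 13: x=-9 → posterior Normal(-779/484, 42/121)
obs 14: x=5 → posterior Normal(-639/512, 21/64)

mu_0=-639/512, tau_0^2=21/64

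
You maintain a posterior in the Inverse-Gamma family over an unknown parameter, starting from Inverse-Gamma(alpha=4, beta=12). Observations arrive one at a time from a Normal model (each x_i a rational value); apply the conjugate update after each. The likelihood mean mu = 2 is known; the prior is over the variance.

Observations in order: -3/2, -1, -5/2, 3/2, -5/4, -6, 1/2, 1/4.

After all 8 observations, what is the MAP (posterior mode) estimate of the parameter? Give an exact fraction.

obs 1: x=-3/2 → posterior Inverse-Gamma(9/2, 145/8)
obs 2: x=-1 → posterior Inverse-Gamma(5, 181/8)
obs 3: x=-5/2 → posterior Inverse-Gamma(11/2, 131/4)
obs 4: x=3/2 → posterior Inverse-Gamma(6, 263/8)
obs 5: x=-5/4 → posterior Inverse-Gamma(13/2, 1221/32)
obs 6: x=-6 → posterior Inverse-Gamma(7, 2245/32)
obs 7: x=1/2 → posterior Inverse-Gamma(15/2, 2281/32)
obs 8: x=1/4 → posterior Inverse-Gamma(8, 1165/16)

1165/144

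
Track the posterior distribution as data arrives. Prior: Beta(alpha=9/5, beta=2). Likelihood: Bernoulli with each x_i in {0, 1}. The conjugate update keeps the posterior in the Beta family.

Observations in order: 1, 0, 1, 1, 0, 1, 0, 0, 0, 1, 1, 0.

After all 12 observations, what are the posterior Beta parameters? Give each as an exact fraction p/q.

alpha=39/5, beta=8

obs 1: x=1 → posterior Beta(14/5, 2)
obs 2: x=0 → posterior Beta(14/5, 3)
obs 3: x=1 → posterior Beta(19/5, 3)
obs 4: x=1 → posterior Beta(24/5, 3)
obs 5: x=0 → posterior Beta(24/5, 4)
obs 6: x=1 → posterior Beta(29/5, 4)
obs 7: x=0 → posterior Beta(29/5, 5)
obs 8: x=0 → posterior Beta(29/5, 6)
obs 9: x=0 → posterior Beta(29/5, 7)
obs 10: x=1 → posterior Beta(34/5, 7)
obs 11: x=1 → posterior Beta(39/5, 7)
obs 12: x=0 → posterior Beta(39/5, 8)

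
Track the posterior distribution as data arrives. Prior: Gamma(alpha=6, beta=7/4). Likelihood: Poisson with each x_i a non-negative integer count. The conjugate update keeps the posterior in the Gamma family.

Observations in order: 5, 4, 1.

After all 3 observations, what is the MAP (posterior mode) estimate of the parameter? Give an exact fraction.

obs 1: x=5 → posterior Gamma(11, 11/4)
obs 2: x=4 → posterior Gamma(15, 15/4)
obs 3: x=1 → posterior Gamma(16, 19/4)

60/19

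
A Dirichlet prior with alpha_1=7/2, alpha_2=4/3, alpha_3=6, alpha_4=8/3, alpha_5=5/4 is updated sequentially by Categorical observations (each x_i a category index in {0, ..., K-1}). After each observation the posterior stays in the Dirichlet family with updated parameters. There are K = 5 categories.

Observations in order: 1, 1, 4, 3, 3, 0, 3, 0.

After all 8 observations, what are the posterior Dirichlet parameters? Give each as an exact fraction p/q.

obs 1: x=1 → posterior Dirichlet(7/2, 7/3, 6, 8/3, 5/4)
obs 2: x=1 → posterior Dirichlet(7/2, 10/3, 6, 8/3, 5/4)
obs 3: x=4 → posterior Dirichlet(7/2, 10/3, 6, 8/3, 9/4)
obs 4: x=3 → posterior Dirichlet(7/2, 10/3, 6, 11/3, 9/4)
obs 5: x=3 → posterior Dirichlet(7/2, 10/3, 6, 14/3, 9/4)
obs 6: x=0 → posterior Dirichlet(9/2, 10/3, 6, 14/3, 9/4)
obs 7: x=3 → posterior Dirichlet(9/2, 10/3, 6, 17/3, 9/4)
obs 8: x=0 → posterior Dirichlet(11/2, 10/3, 6, 17/3, 9/4)

alpha_1=11/2, alpha_2=10/3, alpha_3=6, alpha_4=17/3, alpha_5=9/4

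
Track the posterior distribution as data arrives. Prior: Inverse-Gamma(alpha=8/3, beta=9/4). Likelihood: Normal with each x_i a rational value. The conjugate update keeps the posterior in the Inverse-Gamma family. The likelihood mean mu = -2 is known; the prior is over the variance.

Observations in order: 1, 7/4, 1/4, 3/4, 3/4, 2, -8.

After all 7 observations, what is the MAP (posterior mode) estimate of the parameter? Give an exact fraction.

obs 1: x=1 → posterior Inverse-Gamma(19/6, 27/4)
obs 2: x=7/4 → posterior Inverse-Gamma(11/3, 441/32)
obs 3: x=1/4 → posterior Inverse-Gamma(25/6, 261/16)
obs 4: x=3/4 → posterior Inverse-Gamma(14/3, 643/32)
obs 5: x=3/4 → posterior Inverse-Gamma(31/6, 191/8)
obs 6: x=2 → posterior Inverse-Gamma(17/3, 255/8)
obs 7: x=-8 → posterior Inverse-Gamma(37/6, 399/8)

1197/172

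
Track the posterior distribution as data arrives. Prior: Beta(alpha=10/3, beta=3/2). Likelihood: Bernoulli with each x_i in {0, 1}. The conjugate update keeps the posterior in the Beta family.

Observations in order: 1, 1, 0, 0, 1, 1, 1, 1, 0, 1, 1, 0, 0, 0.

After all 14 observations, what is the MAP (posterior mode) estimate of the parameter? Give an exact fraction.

62/101

obs 1: x=1 → posterior Beta(13/3, 3/2)
obs 2: x=1 → posterior Beta(16/3, 3/2)
obs 3: x=0 → posterior Beta(16/3, 5/2)
obs 4: x=0 → posterior Beta(16/3, 7/2)
obs 5: x=1 → posterior Beta(19/3, 7/2)
obs 6: x=1 → posterior Beta(22/3, 7/2)
obs 7: x=1 → posterior Beta(25/3, 7/2)
obs 8: x=1 → posterior Beta(28/3, 7/2)
obs 9: x=0 → posterior Beta(28/3, 9/2)
obs 10: x=1 → posterior Beta(31/3, 9/2)
obs 11: x=1 → posterior Beta(34/3, 9/2)
obs 12: x=0 → posterior Beta(34/3, 11/2)
obs 13: x=0 → posterior Beta(34/3, 13/2)
obs 14: x=0 → posterior Beta(34/3, 15/2)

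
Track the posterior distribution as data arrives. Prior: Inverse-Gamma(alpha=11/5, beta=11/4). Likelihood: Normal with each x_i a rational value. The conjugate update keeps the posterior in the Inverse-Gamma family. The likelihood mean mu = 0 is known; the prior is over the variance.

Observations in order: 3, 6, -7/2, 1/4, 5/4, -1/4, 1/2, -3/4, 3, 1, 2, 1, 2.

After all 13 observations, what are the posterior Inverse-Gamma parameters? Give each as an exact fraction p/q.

alpha=87/10, beta=337/8

obs 1: x=3 → posterior Inverse-Gamma(27/10, 29/4)
obs 2: x=6 → posterior Inverse-Gamma(16/5, 101/4)
obs 3: x=-7/2 → posterior Inverse-Gamma(37/10, 251/8)
obs 4: x=1/4 → posterior Inverse-Gamma(21/5, 1005/32)
obs 5: x=5/4 → posterior Inverse-Gamma(47/10, 515/16)
obs 6: x=-1/4 → posterior Inverse-Gamma(26/5, 1031/32)
obs 7: x=1/2 → posterior Inverse-Gamma(57/10, 1035/32)
obs 8: x=-3/4 → posterior Inverse-Gamma(31/5, 261/8)
obs 9: x=3 → posterior Inverse-Gamma(67/10, 297/8)
obs 10: x=1 → posterior Inverse-Gamma(36/5, 301/8)
obs 11: x=2 → posterior Inverse-Gamma(77/10, 317/8)
obs 12: x=1 → posterior Inverse-Gamma(41/5, 321/8)
obs 13: x=2 → posterior Inverse-Gamma(87/10, 337/8)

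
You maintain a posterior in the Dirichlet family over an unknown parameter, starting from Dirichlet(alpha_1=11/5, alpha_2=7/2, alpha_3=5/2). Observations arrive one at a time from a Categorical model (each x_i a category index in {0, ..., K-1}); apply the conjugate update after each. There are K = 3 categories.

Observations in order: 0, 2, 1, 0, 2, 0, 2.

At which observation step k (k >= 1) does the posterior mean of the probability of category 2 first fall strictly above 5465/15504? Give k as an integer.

k = 7

obs 1: x=0 → posterior Dirichlet(16/5, 7/2, 5/2)
obs 2: x=2 → posterior Dirichlet(16/5, 7/2, 7/2)
obs 3: x=1 → posterior Dirichlet(16/5, 9/2, 7/2)
obs 4: x=0 → posterior Dirichlet(21/5, 9/2, 7/2)
obs 5: x=2 → posterior Dirichlet(21/5, 9/2, 9/2)
obs 6: x=0 → posterior Dirichlet(26/5, 9/2, 9/2)
obs 7: x=2 → posterior Dirichlet(26/5, 9/2, 11/2)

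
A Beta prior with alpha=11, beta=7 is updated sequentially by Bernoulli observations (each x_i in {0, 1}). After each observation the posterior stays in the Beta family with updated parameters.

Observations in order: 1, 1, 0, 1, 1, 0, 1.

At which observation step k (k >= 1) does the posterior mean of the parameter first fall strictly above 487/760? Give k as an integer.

k = 2

obs 1: x=1 → posterior Beta(12, 7)
obs 2: x=1 → posterior Beta(13, 7)
obs 3: x=0 → posterior Beta(13, 8)
obs 4: x=1 → posterior Beta(14, 8)
obs 5: x=1 → posterior Beta(15, 8)
obs 6: x=0 → posterior Beta(15, 9)
obs 7: x=1 → posterior Beta(16, 9)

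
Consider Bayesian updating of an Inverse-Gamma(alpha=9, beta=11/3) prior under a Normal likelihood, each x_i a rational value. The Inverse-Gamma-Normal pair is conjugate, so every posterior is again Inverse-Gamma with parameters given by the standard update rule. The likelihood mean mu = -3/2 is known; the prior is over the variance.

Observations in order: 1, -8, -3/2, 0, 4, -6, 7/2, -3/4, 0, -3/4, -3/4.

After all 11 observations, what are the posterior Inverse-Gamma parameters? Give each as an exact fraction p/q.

alpha=29/2, beta=6601/96

obs 1: x=1 → posterior Inverse-Gamma(19/2, 163/24)
obs 2: x=-8 → posterior Inverse-Gamma(10, 335/12)
obs 3: x=-3/2 → posterior Inverse-Gamma(21/2, 335/12)
obs 4: x=0 → posterior Inverse-Gamma(11, 697/24)
obs 5: x=4 → posterior Inverse-Gamma(23/2, 265/6)
obs 6: x=-6 → posterior Inverse-Gamma(12, 1303/24)
obs 7: x=7/2 → posterior Inverse-Gamma(25/2, 1603/24)
obs 8: x=-3/4 → posterior Inverse-Gamma(13, 6439/96)
obs 9: x=0 → posterior Inverse-Gamma(27/2, 6547/96)
obs 10: x=-3/4 → posterior Inverse-Gamma(14, 3287/48)
obs 11: x=-3/4 → posterior Inverse-Gamma(29/2, 6601/96)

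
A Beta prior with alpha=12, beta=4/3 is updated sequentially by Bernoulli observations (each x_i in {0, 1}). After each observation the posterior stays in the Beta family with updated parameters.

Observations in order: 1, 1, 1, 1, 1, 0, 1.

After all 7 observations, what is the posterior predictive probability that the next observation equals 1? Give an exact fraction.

54/61

obs 1: x=1 → posterior Beta(13, 4/3)
obs 2: x=1 → posterior Beta(14, 4/3)
obs 3: x=1 → posterior Beta(15, 4/3)
obs 4: x=1 → posterior Beta(16, 4/3)
obs 5: x=1 → posterior Beta(17, 4/3)
obs 6: x=0 → posterior Beta(17, 7/3)
obs 7: x=1 → posterior Beta(18, 7/3)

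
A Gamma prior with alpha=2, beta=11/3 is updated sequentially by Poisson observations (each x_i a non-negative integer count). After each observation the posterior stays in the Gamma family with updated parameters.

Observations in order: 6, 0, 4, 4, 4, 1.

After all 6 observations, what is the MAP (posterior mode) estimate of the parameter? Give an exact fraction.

obs 1: x=6 → posterior Gamma(8, 14/3)
obs 2: x=0 → posterior Gamma(8, 17/3)
obs 3: x=4 → posterior Gamma(12, 20/3)
obs 4: x=4 → posterior Gamma(16, 23/3)
obs 5: x=4 → posterior Gamma(20, 26/3)
obs 6: x=1 → posterior Gamma(21, 29/3)

60/29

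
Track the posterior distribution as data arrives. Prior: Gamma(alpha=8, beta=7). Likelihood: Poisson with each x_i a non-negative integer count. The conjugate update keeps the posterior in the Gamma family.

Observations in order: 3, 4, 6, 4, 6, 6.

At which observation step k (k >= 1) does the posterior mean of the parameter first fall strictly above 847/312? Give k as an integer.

k = 6

obs 1: x=3 → posterior Gamma(11, 8)
obs 2: x=4 → posterior Gamma(15, 9)
obs 3: x=6 → posterior Gamma(21, 10)
obs 4: x=4 → posterior Gamma(25, 11)
obs 5: x=6 → posterior Gamma(31, 12)
obs 6: x=6 → posterior Gamma(37, 13)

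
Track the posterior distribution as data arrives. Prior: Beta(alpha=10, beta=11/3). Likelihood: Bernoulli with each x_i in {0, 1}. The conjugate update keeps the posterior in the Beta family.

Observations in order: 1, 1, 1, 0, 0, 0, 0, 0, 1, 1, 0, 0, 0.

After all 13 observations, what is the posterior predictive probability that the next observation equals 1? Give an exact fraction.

obs 1: x=1 → posterior Beta(11, 11/3)
obs 2: x=1 → posterior Beta(12, 11/3)
obs 3: x=1 → posterior Beta(13, 11/3)
obs 4: x=0 → posterior Beta(13, 14/3)
obs 5: x=0 → posterior Beta(13, 17/3)
obs 6: x=0 → posterior Beta(13, 20/3)
obs 7: x=0 → posterior Beta(13, 23/3)
obs 8: x=0 → posterior Beta(13, 26/3)
obs 9: x=1 → posterior Beta(14, 26/3)
obs 10: x=1 → posterior Beta(15, 26/3)
obs 11: x=0 → posterior Beta(15, 29/3)
obs 12: x=0 → posterior Beta(15, 32/3)
obs 13: x=0 → posterior Beta(15, 35/3)

9/16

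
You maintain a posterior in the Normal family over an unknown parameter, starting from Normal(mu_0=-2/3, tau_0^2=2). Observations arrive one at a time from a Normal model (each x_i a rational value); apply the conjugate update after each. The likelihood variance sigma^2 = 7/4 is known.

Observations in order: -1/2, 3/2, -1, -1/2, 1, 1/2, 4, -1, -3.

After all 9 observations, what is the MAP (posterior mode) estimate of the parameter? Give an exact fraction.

obs 1: x=-1/2 → posterior Normal(-26/45, 14/15)
obs 2: x=3/2 → posterior Normal(10/69, 14/23)
obs 3: x=-1 → posterior Normal(-14/93, 14/31)
obs 4: x=-1/2 → posterior Normal(-2/9, 14/39)
obs 5: x=1 → posterior Normal(-2/141, 14/47)
obs 6: x=1/2 → posterior Normal(2/33, 14/55)
obs 7: x=4 → posterior Normal(106/189, 2/9)
obs 8: x=-1 → posterior Normal(82/213, 14/71)
obs 9: x=-3 → posterior Normal(10/237, 14/79)

10/237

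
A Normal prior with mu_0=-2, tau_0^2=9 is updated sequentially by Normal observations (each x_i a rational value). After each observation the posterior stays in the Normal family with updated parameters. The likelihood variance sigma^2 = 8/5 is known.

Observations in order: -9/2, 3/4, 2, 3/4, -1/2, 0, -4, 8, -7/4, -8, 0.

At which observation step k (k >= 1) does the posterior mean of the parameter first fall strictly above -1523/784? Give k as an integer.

k = 2

obs 1: x=-9/2 → posterior Normal(-437/106, 72/53)
obs 2: x=3/4 → posterior Normal(-739/392, 36/49)
obs 3: x=2 → posterior Normal(-379/572, 72/143)
obs 4: x=3/4 → posterior Normal(-61/188, 18/47)
obs 5: x=-1/2 → posterior Normal(-167/466, 72/233)
obs 6: x=0 → posterior Normal(-167/556, 36/139)
obs 7: x=-4 → posterior Normal(-31/38, 72/323)
obs 8: x=8 → posterior Normal(193/736, 9/46)
obs 9: x=-7/4 → posterior Normal(71/1652, 72/413)
obs 10: x=-8 → posterior Normal(-1369/1832, 36/229)
obs 11: x=0 → posterior Normal(-1369/2012, 72/503)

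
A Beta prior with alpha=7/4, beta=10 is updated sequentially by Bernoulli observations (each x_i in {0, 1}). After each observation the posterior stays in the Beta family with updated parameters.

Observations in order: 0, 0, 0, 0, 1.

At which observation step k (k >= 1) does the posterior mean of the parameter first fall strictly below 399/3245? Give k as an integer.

obs 1: x=0 → posterior Beta(7/4, 11)
obs 2: x=0 → posterior Beta(7/4, 12)
obs 3: x=0 → posterior Beta(7/4, 13)
obs 4: x=0 → posterior Beta(7/4, 14)
obs 5: x=1 → posterior Beta(11/4, 14)

k = 3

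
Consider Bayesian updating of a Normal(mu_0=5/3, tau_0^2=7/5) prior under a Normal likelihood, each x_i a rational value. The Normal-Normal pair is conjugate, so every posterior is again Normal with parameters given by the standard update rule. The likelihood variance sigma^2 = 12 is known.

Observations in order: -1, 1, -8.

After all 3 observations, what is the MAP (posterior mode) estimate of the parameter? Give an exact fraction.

obs 1: x=-1 → posterior Normal(93/67, 84/67)
obs 2: x=1 → posterior Normal(50/37, 42/37)
obs 3: x=-8 → posterior Normal(44/81, 28/27)

44/81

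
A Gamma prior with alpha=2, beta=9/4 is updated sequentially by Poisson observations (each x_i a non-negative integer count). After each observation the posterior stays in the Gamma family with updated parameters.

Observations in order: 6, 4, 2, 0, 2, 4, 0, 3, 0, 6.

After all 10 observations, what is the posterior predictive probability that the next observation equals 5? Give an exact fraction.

2519706150462678225650559646364451644910498385219440500736/42206522052678945186203086745997960094176615418554557058169

obs 1: x=6 → posterior Gamma(8, 13/4)
obs 2: x=4 → posterior Gamma(12, 17/4)
obs 3: x=2 → posterior Gamma(14, 21/4)
obs 4: x=0 → posterior Gamma(14, 25/4)
obs 5: x=2 → posterior Gamma(16, 29/4)
obs 6: x=4 → posterior Gamma(20, 33/4)
obs 7: x=0 → posterior Gamma(20, 37/4)
obs 8: x=3 → posterior Gamma(23, 41/4)
obs 9: x=0 → posterior Gamma(23, 45/4)
obs 10: x=6 → posterior Gamma(29, 49/4)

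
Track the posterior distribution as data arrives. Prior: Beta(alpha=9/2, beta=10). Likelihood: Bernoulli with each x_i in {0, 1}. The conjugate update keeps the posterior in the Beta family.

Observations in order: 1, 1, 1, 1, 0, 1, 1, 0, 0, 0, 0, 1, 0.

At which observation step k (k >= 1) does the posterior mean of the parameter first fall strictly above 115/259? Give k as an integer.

k = 4

obs 1: x=1 → posterior Beta(11/2, 10)
obs 2: x=1 → posterior Beta(13/2, 10)
obs 3: x=1 → posterior Beta(15/2, 10)
obs 4: x=1 → posterior Beta(17/2, 10)
obs 5: x=0 → posterior Beta(17/2, 11)
obs 6: x=1 → posterior Beta(19/2, 11)
obs 7: x=1 → posterior Beta(21/2, 11)
obs 8: x=0 → posterior Beta(21/2, 12)
obs 9: x=0 → posterior Beta(21/2, 13)
obs 10: x=0 → posterior Beta(21/2, 14)
obs 11: x=0 → posterior Beta(21/2, 15)
obs 12: x=1 → posterior Beta(23/2, 15)
obs 13: x=0 → posterior Beta(23/2, 16)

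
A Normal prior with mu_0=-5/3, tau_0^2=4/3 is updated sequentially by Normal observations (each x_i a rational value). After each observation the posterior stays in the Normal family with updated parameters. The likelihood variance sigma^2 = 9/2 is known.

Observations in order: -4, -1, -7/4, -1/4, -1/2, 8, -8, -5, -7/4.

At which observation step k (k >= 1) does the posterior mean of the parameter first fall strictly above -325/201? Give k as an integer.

k = 5

obs 1: x=-4 → posterior Normal(-11/5, 36/35)
obs 2: x=-1 → posterior Normal(-85/43, 36/43)
obs 3: x=-7/4 → posterior Normal(-33/17, 12/17)
obs 4: x=-1/4 → posterior Normal(-101/59, 36/59)
obs 5: x=-1/2 → posterior Normal(-105/67, 36/67)
obs 6: x=8 → posterior Normal(-41/75, 12/25)
obs 7: x=-8 → posterior Normal(-105/83, 36/83)
obs 8: x=-5 → posterior Normal(-145/91, 36/91)
obs 9: x=-7/4 → posterior Normal(-53/33, 4/11)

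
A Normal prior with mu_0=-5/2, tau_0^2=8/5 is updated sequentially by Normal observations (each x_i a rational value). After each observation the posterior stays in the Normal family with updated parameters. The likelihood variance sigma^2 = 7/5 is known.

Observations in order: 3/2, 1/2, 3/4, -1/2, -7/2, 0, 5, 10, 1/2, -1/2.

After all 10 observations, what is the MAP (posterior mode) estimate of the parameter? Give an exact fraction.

obs 1: x=3/2 → posterior Normal(-11/30, 56/75)
obs 2: x=1/2 → posterior Normal(-3/46, 56/115)
obs 3: x=3/4 → posterior Normal(9/62, 56/155)
obs 4: x=-1/2 → posterior Normal(1/78, 56/195)
obs 5: x=-7/2 → posterior Normal(-55/94, 56/235)
obs 6: x=0 → posterior Normal(-1/2, 56/275)
obs 7: x=5 → posterior Normal(25/126, 8/45)
obs 8: x=10 → posterior Normal(185/142, 56/355)
obs 9: x=1/2 → posterior Normal(193/158, 56/395)
obs 10: x=-1/2 → posterior Normal(185/174, 56/435)

185/174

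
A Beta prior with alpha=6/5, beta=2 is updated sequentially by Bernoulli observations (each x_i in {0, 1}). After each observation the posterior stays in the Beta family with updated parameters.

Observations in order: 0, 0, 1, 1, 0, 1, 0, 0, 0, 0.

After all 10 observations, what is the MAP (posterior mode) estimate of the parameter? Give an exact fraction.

obs 1: x=0 → posterior Beta(6/5, 3)
obs 2: x=0 → posterior Beta(6/5, 4)
obs 3: x=1 → posterior Beta(11/5, 4)
obs 4: x=1 → posterior Beta(16/5, 4)
obs 5: x=0 → posterior Beta(16/5, 5)
obs 6: x=1 → posterior Beta(21/5, 5)
obs 7: x=0 → posterior Beta(21/5, 6)
obs 8: x=0 → posterior Beta(21/5, 7)
obs 9: x=0 → posterior Beta(21/5, 8)
obs 10: x=0 → posterior Beta(21/5, 9)

2/7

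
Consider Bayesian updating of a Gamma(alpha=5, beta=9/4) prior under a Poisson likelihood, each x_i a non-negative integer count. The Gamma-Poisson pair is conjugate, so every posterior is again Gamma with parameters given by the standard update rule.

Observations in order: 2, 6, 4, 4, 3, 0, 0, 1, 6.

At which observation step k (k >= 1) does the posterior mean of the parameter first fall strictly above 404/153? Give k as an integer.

k = 2

obs 1: x=2 → posterior Gamma(7, 13/4)
obs 2: x=6 → posterior Gamma(13, 17/4)
obs 3: x=4 → posterior Gamma(17, 21/4)
obs 4: x=4 → posterior Gamma(21, 25/4)
obs 5: x=3 → posterior Gamma(24, 29/4)
obs 6: x=0 → posterior Gamma(24, 33/4)
obs 7: x=0 → posterior Gamma(24, 37/4)
obs 8: x=1 → posterior Gamma(25, 41/4)
obs 9: x=6 → posterior Gamma(31, 45/4)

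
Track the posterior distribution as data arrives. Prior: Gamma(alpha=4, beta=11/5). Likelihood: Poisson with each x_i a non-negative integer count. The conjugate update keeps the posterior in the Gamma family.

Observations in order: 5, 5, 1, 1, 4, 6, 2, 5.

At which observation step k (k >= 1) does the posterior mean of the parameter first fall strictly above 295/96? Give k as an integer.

obs 1: x=5 → posterior Gamma(9, 16/5)
obs 2: x=5 → posterior Gamma(14, 21/5)
obs 3: x=1 → posterior Gamma(15, 26/5)
obs 4: x=1 → posterior Gamma(16, 31/5)
obs 5: x=4 → posterior Gamma(20, 36/5)
obs 6: x=6 → posterior Gamma(26, 41/5)
obs 7: x=2 → posterior Gamma(28, 46/5)
obs 8: x=5 → posterior Gamma(33, 51/5)

k = 2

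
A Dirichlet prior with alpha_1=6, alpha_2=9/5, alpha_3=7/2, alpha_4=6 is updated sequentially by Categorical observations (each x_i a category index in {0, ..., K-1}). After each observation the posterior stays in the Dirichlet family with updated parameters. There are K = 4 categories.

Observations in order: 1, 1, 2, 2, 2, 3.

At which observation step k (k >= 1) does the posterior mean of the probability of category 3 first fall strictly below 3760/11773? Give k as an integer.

obs 1: x=1 → posterior Dirichlet(6, 14/5, 7/2, 6)
obs 2: x=1 → posterior Dirichlet(6, 19/5, 7/2, 6)
obs 3: x=2 → posterior Dirichlet(6, 19/5, 9/2, 6)
obs 4: x=2 → posterior Dirichlet(6, 19/5, 11/2, 6)
obs 5: x=2 → posterior Dirichlet(6, 19/5, 13/2, 6)
obs 6: x=3 → posterior Dirichlet(6, 19/5, 13/2, 7)

k = 2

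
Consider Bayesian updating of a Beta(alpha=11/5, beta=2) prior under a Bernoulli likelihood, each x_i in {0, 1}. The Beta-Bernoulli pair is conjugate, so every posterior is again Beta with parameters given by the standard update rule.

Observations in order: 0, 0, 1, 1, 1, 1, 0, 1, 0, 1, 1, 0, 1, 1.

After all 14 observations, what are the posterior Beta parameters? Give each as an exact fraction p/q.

obs 1: x=0 → posterior Beta(11/5, 3)
obs 2: x=0 → posterior Beta(11/5, 4)
obs 3: x=1 → posterior Beta(16/5, 4)
obs 4: x=1 → posterior Beta(21/5, 4)
obs 5: x=1 → posterior Beta(26/5, 4)
obs 6: x=1 → posterior Beta(31/5, 4)
obs 7: x=0 → posterior Beta(31/5, 5)
obs 8: x=1 → posterior Beta(36/5, 5)
obs 9: x=0 → posterior Beta(36/5, 6)
obs 10: x=1 → posterior Beta(41/5, 6)
obs 11: x=1 → posterior Beta(46/5, 6)
obs 12: x=0 → posterior Beta(46/5, 7)
obs 13: x=1 → posterior Beta(51/5, 7)
obs 14: x=1 → posterior Beta(56/5, 7)

alpha=56/5, beta=7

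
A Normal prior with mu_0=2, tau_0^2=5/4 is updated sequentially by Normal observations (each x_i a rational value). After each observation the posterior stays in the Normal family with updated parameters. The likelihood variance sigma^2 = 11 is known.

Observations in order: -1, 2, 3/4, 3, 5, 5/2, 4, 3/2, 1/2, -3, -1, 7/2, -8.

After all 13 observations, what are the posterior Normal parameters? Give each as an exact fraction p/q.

obs 1: x=-1 → posterior Normal(83/49, 55/49)
obs 2: x=2 → posterior Normal(31/18, 55/54)
obs 3: x=3/4 → posterior Normal(387/236, 55/59)
obs 4: x=3 → posterior Normal(447/256, 55/64)
obs 5: x=5 → posterior Normal(547/276, 55/69)
obs 6: x=5/2 → posterior Normal(597/296, 55/74)
obs 7: x=4 → posterior Normal(677/316, 55/79)
obs 8: x=3/2 → posterior Normal(101/48, 55/84)
obs 9: x=1/2 → posterior Normal(717/356, 55/89)
obs 10: x=-3 → posterior Normal(657/376, 55/94)
obs 11: x=-1 → posterior Normal(637/396, 5/9)
obs 12: x=7/2 → posterior Normal(707/416, 55/104)
obs 13: x=-8 → posterior Normal(547/436, 55/109)

mu_0=547/436, tau_0^2=55/109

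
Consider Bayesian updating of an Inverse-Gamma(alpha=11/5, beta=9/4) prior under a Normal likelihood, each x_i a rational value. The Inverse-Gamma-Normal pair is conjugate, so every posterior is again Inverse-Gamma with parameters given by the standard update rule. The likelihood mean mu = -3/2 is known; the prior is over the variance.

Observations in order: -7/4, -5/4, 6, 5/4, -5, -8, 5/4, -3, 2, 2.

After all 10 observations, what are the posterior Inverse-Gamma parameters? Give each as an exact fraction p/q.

alpha=36/5, beta=629/8

obs 1: x=-7/4 → posterior Inverse-Gamma(27/10, 73/32)
obs 2: x=-5/4 → posterior Inverse-Gamma(16/5, 37/16)
obs 3: x=6 → posterior Inverse-Gamma(37/10, 487/16)
obs 4: x=5/4 → posterior Inverse-Gamma(21/5, 1095/32)
obs 5: x=-5 → posterior Inverse-Gamma(47/10, 1291/32)
obs 6: x=-8 → posterior Inverse-Gamma(26/5, 1967/32)
obs 7: x=5/4 → posterior Inverse-Gamma(57/10, 261/4)
obs 8: x=-3 → posterior Inverse-Gamma(31/5, 531/8)
obs 9: x=2 → posterior Inverse-Gamma(67/10, 145/2)
obs 10: x=2 → posterior Inverse-Gamma(36/5, 629/8)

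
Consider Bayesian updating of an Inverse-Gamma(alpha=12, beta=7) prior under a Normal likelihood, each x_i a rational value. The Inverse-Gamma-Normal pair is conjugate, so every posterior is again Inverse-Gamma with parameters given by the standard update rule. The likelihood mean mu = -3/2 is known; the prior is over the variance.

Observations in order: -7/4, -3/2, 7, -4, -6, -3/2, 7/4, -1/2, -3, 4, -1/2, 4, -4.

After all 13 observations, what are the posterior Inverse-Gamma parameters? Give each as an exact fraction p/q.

alpha=37/2, beta=1555/16

obs 1: x=-7/4 → posterior Inverse-Gamma(25/2, 225/32)
obs 2: x=-3/2 → posterior Inverse-Gamma(13, 225/32)
obs 3: x=7 → posterior Inverse-Gamma(27/2, 1381/32)
obs 4: x=-4 → posterior Inverse-Gamma(14, 1481/32)
obs 5: x=-6 → posterior Inverse-Gamma(29/2, 1805/32)
obs 6: x=-3/2 → posterior Inverse-Gamma(15, 1805/32)
obs 7: x=7/4 → posterior Inverse-Gamma(31/2, 987/16)
obs 8: x=-1/2 → posterior Inverse-Gamma(16, 995/16)
obs 9: x=-3 → posterior Inverse-Gamma(33/2, 1013/16)
obs 10: x=4 → posterior Inverse-Gamma(17, 1255/16)
obs 11: x=-1/2 → posterior Inverse-Gamma(35/2, 1263/16)
obs 12: x=4 → posterior Inverse-Gamma(18, 1505/16)
obs 13: x=-4 → posterior Inverse-Gamma(37/2, 1555/16)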